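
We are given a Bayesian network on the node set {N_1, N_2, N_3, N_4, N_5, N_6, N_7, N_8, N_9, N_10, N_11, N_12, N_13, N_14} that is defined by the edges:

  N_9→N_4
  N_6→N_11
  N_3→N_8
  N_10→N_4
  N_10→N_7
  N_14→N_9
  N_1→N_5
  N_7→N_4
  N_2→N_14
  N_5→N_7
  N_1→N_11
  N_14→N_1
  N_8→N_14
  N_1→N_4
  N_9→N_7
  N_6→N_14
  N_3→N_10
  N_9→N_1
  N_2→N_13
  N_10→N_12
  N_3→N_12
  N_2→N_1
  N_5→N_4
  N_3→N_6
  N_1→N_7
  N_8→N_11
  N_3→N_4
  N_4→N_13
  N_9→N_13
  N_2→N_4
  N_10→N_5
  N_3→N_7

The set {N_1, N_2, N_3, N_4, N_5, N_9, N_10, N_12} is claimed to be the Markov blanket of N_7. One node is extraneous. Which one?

N_12

By definition, MB(N_7) is built from N_7's parents, N_7's children, and the co-parents of N_7.
N_7 has parents N_1, N_3, N_5, N_9, N_10.
Children of N_7: N_4.
Co-parents of N_7 (other parents of its children):
  N_4's other parents are N_1, N_2, N_3, N_5, N_9, N_10.
MB(N_7) = {N_1, N_2, N_3, N_4, N_5, N_9, N_10}.
N_12 is neither a parent, child, nor co-parent of N_7, so it does not belong.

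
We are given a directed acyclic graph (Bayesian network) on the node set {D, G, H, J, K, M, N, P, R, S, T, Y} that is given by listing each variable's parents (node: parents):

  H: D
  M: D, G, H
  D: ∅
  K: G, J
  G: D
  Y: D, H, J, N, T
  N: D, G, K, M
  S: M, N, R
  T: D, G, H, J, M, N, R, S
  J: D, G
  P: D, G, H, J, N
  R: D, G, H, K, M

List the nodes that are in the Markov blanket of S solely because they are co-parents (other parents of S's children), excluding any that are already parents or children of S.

Children of S: T.
  T: D, G, H, J, M, N, R
Excluding nodes already adjacent to S (M, N, R, T), the co-parent-only contribution is {D, G, H, J}.

{D, G, H, J}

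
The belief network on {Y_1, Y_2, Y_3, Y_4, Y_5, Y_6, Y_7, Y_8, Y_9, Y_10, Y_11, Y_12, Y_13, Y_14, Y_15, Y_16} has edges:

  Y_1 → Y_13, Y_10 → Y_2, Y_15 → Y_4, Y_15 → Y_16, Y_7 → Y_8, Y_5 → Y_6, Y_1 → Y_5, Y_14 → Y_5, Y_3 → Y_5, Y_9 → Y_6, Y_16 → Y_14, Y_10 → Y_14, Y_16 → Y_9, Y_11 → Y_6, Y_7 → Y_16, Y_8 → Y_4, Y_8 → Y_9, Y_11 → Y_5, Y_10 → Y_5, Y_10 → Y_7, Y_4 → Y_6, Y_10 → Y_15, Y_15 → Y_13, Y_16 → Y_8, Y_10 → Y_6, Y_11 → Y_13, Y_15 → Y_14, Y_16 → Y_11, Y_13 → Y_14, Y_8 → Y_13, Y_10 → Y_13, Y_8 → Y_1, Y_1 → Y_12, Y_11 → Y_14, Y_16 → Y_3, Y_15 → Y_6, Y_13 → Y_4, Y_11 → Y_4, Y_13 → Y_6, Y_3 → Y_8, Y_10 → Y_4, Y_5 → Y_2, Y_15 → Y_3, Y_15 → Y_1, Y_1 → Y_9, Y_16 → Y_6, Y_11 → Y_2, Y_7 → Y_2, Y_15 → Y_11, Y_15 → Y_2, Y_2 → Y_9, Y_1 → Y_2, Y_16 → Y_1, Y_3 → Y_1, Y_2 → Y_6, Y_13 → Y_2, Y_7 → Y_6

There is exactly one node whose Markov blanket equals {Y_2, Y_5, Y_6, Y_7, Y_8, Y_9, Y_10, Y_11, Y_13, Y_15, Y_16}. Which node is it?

Y_4

The target node must have every member of {Y_2, Y_5, Y_6, Y_7, Y_8, Y_9, Y_10, Y_11, Y_13, Y_15, Y_16} as a parent, child, or co-parent, and no others.
Parents of Y_4: Y_8, Y_10, Y_11, Y_13, Y_15; children: Y_6; co-parents: Y_2, Y_5, Y_7, Y_9, Y_10, Y_11, Y_13, Y_15, Y_16.
These exactly cover the given set, so the node is Y_4.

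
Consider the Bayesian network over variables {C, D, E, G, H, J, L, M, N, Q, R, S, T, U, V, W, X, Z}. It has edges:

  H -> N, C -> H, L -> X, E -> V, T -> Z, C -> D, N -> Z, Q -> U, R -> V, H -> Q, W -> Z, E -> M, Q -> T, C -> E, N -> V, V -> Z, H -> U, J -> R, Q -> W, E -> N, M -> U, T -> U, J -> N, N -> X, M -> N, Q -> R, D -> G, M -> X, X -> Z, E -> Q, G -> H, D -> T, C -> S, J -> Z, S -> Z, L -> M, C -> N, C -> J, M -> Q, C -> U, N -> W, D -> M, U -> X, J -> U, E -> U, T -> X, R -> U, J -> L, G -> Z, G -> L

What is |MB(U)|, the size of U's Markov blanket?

11

By definition, MB(U) is built from U's parents, U's children, and the co-parents of U.
Parents of U: C, E, H, J, M, Q, R, T.
U has child X.
Other parents of U's children:
  X: L, M, N, T
MB(U) = {C, E, H, J, L, M, N, Q, R, T, X}, which has 11 nodes.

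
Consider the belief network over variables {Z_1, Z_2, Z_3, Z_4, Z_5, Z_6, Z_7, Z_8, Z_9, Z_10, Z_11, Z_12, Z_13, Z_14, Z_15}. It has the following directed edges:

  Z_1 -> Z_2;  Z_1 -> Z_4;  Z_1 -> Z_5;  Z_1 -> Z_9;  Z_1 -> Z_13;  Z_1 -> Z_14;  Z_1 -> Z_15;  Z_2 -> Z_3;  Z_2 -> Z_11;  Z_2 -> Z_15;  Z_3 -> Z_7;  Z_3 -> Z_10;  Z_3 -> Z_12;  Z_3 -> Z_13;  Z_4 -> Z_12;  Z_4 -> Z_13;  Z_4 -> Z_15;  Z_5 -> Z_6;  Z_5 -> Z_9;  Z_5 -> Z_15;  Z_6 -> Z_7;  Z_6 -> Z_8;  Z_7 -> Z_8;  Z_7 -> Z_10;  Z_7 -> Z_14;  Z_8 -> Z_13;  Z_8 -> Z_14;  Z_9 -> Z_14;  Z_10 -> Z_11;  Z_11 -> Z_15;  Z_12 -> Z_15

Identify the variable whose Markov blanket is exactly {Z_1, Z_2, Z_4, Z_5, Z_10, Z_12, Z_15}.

Z_11

The target node must have every member of {Z_1, Z_2, Z_4, Z_5, Z_10, Z_12, Z_15} as a parent, child, or co-parent, and no others.
Parents of Z_11: Z_2, Z_10; children: Z_15; co-parents: Z_1, Z_2, Z_4, Z_5, Z_12.
These exactly cover the given set, so the node is Z_11.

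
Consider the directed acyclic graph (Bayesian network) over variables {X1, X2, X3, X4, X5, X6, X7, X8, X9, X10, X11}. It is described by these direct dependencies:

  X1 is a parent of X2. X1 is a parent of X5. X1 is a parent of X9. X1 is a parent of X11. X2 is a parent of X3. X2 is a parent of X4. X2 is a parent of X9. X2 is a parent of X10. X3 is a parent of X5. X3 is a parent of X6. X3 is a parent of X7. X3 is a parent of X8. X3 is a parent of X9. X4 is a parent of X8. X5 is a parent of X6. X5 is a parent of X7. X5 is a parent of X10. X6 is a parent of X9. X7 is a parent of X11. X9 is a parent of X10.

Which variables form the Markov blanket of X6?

X6's parents: X3, X5.
Children of X6: X9.
Other parents of X6's children:
  X9 also has parents X1, X2, X3.
MB(X6) = {X1, X2, X3, X5, X9}.

{X1, X2, X3, X5, X9}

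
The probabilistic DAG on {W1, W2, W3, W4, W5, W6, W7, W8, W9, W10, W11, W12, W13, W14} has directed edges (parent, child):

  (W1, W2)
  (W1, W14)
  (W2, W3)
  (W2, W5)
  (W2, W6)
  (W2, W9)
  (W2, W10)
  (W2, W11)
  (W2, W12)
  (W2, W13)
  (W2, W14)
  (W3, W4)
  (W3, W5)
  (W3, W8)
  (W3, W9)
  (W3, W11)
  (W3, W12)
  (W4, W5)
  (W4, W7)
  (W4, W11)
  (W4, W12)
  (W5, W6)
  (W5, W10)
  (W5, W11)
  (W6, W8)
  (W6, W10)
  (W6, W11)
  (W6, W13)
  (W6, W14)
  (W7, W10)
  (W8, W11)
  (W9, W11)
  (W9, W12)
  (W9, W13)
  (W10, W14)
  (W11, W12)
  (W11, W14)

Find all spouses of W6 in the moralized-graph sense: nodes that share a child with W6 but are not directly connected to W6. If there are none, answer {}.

Children of W6: W8, W10, W11, W13, W14.
  W8 also has parent W3.
  W10's other parents are W2, W5, W7.
  W11's other parents are W2, W3, W4, W5, W8, W9.
  W13's other parents are W2, W9.
  W14's other parents are W1, W2, W10, W11.
Excluding nodes already adjacent to W6 (W2, W5, W8, W10, W11, W13, W14), the co-parent-only contribution is {W1, W3, W4, W7, W9}.

{W1, W3, W4, W7, W9}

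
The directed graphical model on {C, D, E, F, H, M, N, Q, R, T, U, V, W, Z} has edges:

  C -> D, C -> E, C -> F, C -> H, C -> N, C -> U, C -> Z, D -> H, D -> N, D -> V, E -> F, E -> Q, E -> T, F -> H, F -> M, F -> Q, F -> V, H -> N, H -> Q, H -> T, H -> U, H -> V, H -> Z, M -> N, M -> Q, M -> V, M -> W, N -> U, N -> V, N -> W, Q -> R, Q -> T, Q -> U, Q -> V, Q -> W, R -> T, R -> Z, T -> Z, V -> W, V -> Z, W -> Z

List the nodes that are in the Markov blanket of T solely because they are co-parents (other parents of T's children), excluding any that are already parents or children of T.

Children of T: Z.
  Z also has parents C, H, R, V, W.
Excluding nodes already adjacent to T (E, H, Q, R, Z), the co-parent-only contribution is {C, V, W}.

{C, V, W}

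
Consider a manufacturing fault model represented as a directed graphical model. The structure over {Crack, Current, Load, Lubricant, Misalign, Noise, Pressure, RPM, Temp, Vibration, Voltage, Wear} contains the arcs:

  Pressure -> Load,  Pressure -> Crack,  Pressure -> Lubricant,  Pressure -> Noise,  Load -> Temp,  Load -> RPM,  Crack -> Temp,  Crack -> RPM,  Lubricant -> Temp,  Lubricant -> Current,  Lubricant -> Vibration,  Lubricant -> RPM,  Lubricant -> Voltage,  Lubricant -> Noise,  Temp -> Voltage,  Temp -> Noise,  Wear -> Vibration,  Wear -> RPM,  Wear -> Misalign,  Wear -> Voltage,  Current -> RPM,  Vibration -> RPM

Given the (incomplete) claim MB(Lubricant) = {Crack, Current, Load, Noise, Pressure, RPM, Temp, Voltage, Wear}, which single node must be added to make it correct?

Lubricant has children Current, Noise, RPM, Temp, Vibration, Voltage.
Lubricant's parents: Pressure.
Parents of each child, excluding Lubricant:
  Temp also has parents Crack, Load.
  Current: no additional parents.
  Vibration's other parent is Wear.
  RPM also has parents Crack, Current, Load, Vibration, Wear.
  Voltage also has parents Temp, Wear.
  Noise also has parents Pressure, Temp.
MB(Lubricant) = {Crack, Current, Load, Noise, Pressure, RPM, Temp, Vibration, Voltage, Wear}.
Comparing with the claimed set, Vibration is missing.

Vibration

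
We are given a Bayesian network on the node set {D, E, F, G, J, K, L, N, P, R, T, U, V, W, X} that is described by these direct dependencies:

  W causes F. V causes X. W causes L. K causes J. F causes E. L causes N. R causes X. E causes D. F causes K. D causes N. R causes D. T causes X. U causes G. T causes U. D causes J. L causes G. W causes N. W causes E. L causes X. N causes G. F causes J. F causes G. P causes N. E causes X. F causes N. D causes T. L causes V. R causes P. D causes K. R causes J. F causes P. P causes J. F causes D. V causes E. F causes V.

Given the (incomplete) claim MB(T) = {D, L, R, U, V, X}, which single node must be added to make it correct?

A node's Markov blanket = Pa ∪ Ch ∪ (parents of Ch other than the node itself).
T has children U, X.
T's parents: D.
Co-parents of T (other parents of its children):
  X's other parents are E, L, R, V.
  U: no additional parents.
MB(T) = {D, E, L, R, U, V, X}.
Comparing with the claimed set, E is missing.

E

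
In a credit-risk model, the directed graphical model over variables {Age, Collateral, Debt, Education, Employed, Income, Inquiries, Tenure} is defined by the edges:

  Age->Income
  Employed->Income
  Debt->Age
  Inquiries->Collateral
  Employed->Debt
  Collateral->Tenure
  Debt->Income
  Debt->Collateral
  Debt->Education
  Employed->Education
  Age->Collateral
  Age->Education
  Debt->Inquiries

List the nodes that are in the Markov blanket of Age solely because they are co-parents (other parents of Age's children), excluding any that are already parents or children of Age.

Children of Age: Collateral, Education, Income.
  Education also has parents Debt, Employed.
  Collateral's other parents are Debt, Inquiries.
  Income's other parents are Debt, Employed.
Excluding nodes already adjacent to Age (Collateral, Debt, Education, Income), the co-parent-only contribution is {Employed, Inquiries}.

{Employed, Inquiries}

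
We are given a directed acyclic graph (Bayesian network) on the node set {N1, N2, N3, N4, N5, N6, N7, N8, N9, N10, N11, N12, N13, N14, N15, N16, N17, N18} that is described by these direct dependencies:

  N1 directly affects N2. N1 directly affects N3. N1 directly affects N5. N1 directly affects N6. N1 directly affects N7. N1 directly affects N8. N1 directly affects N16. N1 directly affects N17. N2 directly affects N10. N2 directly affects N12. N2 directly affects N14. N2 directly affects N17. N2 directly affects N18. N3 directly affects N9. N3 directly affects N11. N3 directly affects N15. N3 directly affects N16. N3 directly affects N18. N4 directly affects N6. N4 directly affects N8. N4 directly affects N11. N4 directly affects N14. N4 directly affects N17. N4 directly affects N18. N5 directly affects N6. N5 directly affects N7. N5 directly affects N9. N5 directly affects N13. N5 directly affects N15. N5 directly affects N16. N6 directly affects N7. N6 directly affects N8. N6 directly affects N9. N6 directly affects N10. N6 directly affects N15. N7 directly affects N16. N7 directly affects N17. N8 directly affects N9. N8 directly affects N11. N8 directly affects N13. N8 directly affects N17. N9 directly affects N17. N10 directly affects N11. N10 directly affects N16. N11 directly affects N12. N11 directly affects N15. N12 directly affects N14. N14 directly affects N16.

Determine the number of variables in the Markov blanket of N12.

4

N12's parents: N2, N11.
Ch(N12) = {N14}.
Other parents of N12's children:
  N14's other parents are N2, N4.
MB(N12) = {N2, N4, N11, N14}, which has 4 nodes.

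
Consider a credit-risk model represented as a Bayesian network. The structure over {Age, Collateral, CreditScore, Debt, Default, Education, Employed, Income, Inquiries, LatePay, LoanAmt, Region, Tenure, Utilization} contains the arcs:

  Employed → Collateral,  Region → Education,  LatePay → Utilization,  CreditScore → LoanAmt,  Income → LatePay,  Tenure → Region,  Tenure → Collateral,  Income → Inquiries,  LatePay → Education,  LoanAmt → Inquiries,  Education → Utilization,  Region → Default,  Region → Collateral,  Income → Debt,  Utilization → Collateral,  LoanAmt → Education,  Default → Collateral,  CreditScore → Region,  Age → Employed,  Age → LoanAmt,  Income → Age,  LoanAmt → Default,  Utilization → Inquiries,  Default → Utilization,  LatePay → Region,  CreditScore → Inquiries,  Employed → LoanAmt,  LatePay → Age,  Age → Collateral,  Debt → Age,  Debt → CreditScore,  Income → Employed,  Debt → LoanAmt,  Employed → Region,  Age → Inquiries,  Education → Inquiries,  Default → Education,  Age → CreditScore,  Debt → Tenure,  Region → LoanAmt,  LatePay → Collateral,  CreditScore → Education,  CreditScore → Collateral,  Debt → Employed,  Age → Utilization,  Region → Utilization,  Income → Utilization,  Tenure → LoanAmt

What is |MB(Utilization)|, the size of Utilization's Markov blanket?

12

Parents of Utilization: Age, Default, Education, Income, LatePay, Region.
Utilization's children: Collateral, Inquiries.
Co-parents of Utilization (other parents of its children):
  Inquiries also has parents Age, CreditScore, Education, Income, LoanAmt.
  parents(Collateral) \ {Utilization} = {Age, CreditScore, Default, Employed, LatePay, Region, Tenure}.
MB(Utilization) = {Age, Collateral, CreditScore, Default, Education, Employed, Income, Inquiries, LatePay, LoanAmt, Region, Tenure}, which has 12 nodes.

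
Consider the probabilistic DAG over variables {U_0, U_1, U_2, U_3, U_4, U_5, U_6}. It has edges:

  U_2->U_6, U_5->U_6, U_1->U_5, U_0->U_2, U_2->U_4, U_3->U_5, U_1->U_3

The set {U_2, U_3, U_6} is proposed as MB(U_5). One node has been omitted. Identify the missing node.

U_1

Recall MB(v) = parents ∪ children ∪ spouses, where spouses are the other parents of v's children.
U_5 has child U_6.
U_5's parents: U_1, U_3.
For each child, the remaining parents (spouses of U_5):
  U_6: U_2
MB(U_5) = {U_1, U_2, U_3, U_6}.
Comparing with the claimed set, U_1 is missing.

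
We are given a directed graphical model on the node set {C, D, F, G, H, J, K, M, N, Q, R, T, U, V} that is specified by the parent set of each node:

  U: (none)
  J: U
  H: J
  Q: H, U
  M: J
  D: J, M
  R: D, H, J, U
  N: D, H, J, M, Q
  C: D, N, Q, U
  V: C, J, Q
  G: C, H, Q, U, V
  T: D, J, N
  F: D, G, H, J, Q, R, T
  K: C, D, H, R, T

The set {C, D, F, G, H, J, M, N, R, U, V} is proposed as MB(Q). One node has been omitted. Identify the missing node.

By definition, MB(Q) is built from Q's parents, Q's children, and the co-parents of Q.
Q has parents H, U.
Ch(Q) = {C, F, G, N, V}.
For each child, the remaining parents (spouses of Q):
  N: D, H, J, M
  C: D, N, U
  V: C, J
  G: C, H, U, V
  F: D, G, H, J, R, T
MB(Q) = {C, D, F, G, H, J, M, N, R, T, U, V}.
Comparing with the claimed set, T is missing.

T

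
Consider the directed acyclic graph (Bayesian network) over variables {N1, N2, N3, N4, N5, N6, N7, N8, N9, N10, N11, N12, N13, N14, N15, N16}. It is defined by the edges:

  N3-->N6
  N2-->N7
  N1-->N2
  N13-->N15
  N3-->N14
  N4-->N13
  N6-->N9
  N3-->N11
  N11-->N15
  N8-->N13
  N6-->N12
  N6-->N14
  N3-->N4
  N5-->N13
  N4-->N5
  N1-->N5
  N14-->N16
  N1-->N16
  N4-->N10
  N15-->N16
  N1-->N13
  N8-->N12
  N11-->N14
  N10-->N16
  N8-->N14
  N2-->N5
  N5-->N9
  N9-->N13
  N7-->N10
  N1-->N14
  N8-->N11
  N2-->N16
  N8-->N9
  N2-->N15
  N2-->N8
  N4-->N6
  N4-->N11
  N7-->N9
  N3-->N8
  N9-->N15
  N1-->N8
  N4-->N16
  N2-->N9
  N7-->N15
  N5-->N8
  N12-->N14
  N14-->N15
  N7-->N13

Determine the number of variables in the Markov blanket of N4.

By definition, MB(N4) is built from N4's parents, N4's children, and the co-parents of N4.
N4's parents: N3.
N4's children: N5, N6, N10, N11, N13, N16.
For each child, the remaining parents (spouses of N4):
  N5's other parents are N1, N2.
  N6's other parent is N3.
  N10's other parent is N7.
  parents(N11) \ {N4} = {N3, N8}.
  N13's other parents are N1, N5, N7, N8, N9.
  N16 also has parents N1, N2, N10, N14, N15.
MB(N4) = {N1, N2, N3, N5, N6, N7, N8, N9, N10, N11, N13, N14, N15, N16}, which has 14 nodes.

14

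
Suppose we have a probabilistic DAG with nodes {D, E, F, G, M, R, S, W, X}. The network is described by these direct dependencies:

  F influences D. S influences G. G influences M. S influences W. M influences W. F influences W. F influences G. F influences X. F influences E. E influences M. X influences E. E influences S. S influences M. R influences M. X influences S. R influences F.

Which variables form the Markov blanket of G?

Children of G: M.
G's parents: F, S.
Parents of each child, excluding G:
  M also has parents E, R, S.
MB(G) = {E, F, M, R, S}.

{E, F, M, R, S}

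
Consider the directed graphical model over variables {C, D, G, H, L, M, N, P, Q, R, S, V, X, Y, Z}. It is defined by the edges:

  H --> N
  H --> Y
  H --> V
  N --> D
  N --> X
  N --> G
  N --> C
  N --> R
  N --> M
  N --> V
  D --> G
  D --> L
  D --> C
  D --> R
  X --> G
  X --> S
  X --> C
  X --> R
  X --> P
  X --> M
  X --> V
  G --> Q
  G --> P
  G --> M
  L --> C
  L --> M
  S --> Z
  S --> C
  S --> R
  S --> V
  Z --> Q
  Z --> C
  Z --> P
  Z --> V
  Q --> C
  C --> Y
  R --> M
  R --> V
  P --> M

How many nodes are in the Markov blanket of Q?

The Markov blanket of a node is its parents, its children, and the other parents of its children.
Pa(Q) = {G, Z}.
Q's children: C.
For each child, the remaining parents (spouses of Q):
  C's other parents are D, L, N, S, X, Z.
MB(Q) = {C, D, G, L, N, S, X, Z}, which has 8 nodes.

8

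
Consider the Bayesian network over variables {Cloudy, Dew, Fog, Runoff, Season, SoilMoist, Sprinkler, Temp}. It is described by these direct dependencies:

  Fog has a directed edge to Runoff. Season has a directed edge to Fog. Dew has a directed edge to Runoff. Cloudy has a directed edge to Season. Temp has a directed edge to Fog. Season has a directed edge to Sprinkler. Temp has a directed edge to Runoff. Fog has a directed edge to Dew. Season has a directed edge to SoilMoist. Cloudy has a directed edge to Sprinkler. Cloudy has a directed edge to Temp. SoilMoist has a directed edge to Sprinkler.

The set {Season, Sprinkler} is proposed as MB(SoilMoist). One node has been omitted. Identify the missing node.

The Markov blanket of a node is its parents, its children, and the other parents of its children.
Parents of SoilMoist: Season.
Children of SoilMoist: Sprinkler.
Parents of each child, excluding SoilMoist:
  Sprinkler: Cloudy, Season
MB(SoilMoist) = {Cloudy, Season, Sprinkler}.
Comparing with the claimed set, Cloudy is missing.

Cloudy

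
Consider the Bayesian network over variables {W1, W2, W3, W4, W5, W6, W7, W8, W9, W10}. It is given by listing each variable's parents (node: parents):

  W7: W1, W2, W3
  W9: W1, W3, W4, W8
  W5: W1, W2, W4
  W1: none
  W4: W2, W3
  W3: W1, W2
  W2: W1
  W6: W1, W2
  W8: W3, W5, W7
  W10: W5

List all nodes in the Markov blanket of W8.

{W1, W3, W4, W5, W7, W9}

Parents of W8: W3, W5, W7.
Children of W8: W9.
Co-parents of W8 (other parents of its children):
  W9 also has parents W1, W3, W4.
MB(W8) = {W1, W3, W4, W5, W7, W9}.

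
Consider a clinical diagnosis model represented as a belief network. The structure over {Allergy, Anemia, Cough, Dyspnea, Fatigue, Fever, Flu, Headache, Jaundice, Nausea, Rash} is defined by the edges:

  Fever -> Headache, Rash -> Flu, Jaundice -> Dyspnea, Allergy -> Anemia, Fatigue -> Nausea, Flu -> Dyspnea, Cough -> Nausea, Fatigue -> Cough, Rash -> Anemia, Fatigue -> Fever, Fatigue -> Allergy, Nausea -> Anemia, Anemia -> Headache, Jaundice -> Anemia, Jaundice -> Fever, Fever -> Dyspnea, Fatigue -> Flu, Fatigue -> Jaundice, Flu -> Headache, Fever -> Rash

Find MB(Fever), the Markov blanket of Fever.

{Anemia, Dyspnea, Fatigue, Flu, Headache, Jaundice, Rash}

Pa(Fever) = {Fatigue, Jaundice}.
Children of Fever: Dyspnea, Headache, Rash.
Parents of each child, excluding Fever:
  Rash: —
  Dyspnea: Flu, Jaundice
  Headache: Anemia, Flu
Union: {Fatigue, Jaundice} ∪ {Dyspnea, Headache, Rash} ∪ {Anemia, Flu, Jaundice} = {Anemia, Dyspnea, Fatigue, Flu, Headache, Jaundice, Rash}.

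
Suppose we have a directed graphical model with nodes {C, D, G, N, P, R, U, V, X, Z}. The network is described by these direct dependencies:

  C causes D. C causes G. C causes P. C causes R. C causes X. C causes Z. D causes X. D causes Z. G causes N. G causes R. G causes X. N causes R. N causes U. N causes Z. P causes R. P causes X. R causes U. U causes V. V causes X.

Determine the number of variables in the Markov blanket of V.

Parents of V: U.
Ch(V) = {X}.
Other parents of V's children:
  X: C, D, G, P
MB(V) = {C, D, G, P, U, X}, which has 6 nodes.

6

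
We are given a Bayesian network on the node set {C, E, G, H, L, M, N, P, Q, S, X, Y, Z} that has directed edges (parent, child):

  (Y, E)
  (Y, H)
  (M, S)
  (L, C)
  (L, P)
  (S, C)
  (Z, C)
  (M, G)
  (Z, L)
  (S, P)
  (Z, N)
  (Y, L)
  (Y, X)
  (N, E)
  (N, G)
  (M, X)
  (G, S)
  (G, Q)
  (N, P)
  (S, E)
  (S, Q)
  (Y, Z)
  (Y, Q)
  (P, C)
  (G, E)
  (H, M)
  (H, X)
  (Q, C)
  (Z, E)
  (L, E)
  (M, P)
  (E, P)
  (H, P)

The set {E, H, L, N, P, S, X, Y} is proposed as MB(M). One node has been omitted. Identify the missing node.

Parents of M: H.
Ch(M) = {G, P, S, X}.
Co-parents of M (other parents of its children):
  G also has parent N.
  S's other parent is G.
  parents(X) \ {M} = {H, Y}.
  P also has parents E, H, L, N, S.
MB(M) = {E, G, H, L, N, P, S, X, Y}.
Comparing with the claimed set, G is missing.

G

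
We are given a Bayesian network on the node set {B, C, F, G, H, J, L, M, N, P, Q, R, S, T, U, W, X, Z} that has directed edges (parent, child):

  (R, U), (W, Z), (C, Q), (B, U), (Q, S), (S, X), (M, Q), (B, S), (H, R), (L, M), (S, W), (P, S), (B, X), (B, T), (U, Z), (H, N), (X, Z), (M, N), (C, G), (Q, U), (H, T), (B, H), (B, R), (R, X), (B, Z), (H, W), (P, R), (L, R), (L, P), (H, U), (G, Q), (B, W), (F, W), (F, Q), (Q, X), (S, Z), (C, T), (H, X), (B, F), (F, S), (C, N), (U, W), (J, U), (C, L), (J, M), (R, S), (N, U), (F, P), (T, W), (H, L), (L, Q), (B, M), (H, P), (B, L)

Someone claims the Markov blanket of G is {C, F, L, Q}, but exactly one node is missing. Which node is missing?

M

Parents of G: C.
G's children: Q.
For each child, the remaining parents (spouses of G):
  Q's other parents are C, F, L, M.
MB(G) = {C, F, L, M, Q}.
Comparing with the claimed set, M is missing.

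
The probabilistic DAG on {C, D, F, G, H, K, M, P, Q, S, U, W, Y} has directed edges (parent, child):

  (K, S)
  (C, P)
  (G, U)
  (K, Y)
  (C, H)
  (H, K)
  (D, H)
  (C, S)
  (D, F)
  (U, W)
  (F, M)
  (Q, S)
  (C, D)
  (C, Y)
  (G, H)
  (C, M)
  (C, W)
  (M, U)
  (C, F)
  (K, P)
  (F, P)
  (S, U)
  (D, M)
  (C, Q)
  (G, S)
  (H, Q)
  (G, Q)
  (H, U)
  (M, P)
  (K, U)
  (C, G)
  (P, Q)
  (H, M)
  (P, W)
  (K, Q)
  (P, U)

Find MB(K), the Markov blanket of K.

{C, F, G, H, M, P, Q, S, U, Y}

Ch(K) = {P, Q, S, U, Y}.
K's parents: H.
Parents of each child, excluding K:
  P's other parents are C, F, M.
  Q's other parents are C, G, H, P.
  S's other parents are C, G, Q.
  U also has parents G, H, M, P, S.
  Y also has parent C.
Union: {H} ∪ {P, Q, S, U, Y} ∪ {C, F, G, H, M, P, Q, S} = {C, F, G, H, M, P, Q, S, U, Y}.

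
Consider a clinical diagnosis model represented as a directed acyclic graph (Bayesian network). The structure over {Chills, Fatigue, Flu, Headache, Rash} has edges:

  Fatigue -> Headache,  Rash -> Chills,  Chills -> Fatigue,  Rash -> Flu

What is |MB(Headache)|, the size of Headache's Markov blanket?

A node's Markov blanket = Pa ∪ Ch ∪ (parents of Ch other than the node itself).
Headache's parents: Fatigue.
Children of Headache: none.
Headache has no children, so there are no co-parents.
MB(Headache) = {Fatigue}, which has 1 node.

1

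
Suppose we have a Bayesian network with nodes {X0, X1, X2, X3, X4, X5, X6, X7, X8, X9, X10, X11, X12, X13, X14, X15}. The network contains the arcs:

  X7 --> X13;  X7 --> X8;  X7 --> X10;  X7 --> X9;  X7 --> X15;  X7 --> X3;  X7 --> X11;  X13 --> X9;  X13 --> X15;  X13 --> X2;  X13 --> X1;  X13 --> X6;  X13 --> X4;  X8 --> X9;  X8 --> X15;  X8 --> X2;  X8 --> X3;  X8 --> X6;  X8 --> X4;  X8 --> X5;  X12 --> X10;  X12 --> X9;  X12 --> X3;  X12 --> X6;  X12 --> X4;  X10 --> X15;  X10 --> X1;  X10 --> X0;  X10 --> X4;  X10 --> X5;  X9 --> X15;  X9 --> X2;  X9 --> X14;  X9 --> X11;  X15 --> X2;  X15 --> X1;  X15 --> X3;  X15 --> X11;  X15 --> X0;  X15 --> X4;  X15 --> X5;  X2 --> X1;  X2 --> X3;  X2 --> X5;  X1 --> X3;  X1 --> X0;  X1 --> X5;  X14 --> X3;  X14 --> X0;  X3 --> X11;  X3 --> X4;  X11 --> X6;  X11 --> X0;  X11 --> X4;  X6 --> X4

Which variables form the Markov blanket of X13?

X13's children: X1, X2, X4, X6, X9, X15.
Pa(X13) = {X7}.
For each child, the remaining parents (spouses of X13):
  X9: X7, X8, X12
  X15: X7, X8, X9, X10
  X2: X8, X9, X15
  X1: X2, X10, X15
  X6: X8, X11, X12
  X4: X3, X6, X8, X10, X11, X12, X15
Taking the union gives {X1, X2, X3, X4, X6, X7, X8, X9, X10, X11, X12, X15}.

{X1, X2, X3, X4, X6, X7, X8, X9, X10, X11, X12, X15}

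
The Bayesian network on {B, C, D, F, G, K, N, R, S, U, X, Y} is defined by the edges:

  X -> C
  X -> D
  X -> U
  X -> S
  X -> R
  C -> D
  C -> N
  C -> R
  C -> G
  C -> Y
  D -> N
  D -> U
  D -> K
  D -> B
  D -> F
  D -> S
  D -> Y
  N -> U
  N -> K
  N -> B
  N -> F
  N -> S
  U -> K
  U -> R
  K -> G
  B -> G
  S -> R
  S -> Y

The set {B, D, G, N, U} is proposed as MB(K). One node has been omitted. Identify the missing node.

A node's Markov blanket = Pa ∪ Ch ∪ (parents of Ch other than the node itself).
Children of K: G.
K's parents: D, N, U.
For each child, the remaining parents (spouses of K):
  parents(G) \ {K} = {B, C}.
MB(K) = {B, C, D, G, N, U}.
Comparing with the claimed set, C is missing.

C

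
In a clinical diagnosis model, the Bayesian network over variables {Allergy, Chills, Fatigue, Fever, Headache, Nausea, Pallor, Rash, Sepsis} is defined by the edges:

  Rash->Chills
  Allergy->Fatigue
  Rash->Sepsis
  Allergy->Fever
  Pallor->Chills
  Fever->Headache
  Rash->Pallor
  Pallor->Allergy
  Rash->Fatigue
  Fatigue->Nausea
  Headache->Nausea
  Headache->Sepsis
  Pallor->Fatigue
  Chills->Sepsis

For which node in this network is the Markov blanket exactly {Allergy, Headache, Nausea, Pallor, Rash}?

The target node must have every member of {Allergy, Headache, Nausea, Pallor, Rash} as a parent, child, or co-parent, and no others.
Parents of Fatigue: Allergy, Pallor, Rash; children: Nausea; co-parents: Headache.
These exactly cover the given set, so the node is Fatigue.

Fatigue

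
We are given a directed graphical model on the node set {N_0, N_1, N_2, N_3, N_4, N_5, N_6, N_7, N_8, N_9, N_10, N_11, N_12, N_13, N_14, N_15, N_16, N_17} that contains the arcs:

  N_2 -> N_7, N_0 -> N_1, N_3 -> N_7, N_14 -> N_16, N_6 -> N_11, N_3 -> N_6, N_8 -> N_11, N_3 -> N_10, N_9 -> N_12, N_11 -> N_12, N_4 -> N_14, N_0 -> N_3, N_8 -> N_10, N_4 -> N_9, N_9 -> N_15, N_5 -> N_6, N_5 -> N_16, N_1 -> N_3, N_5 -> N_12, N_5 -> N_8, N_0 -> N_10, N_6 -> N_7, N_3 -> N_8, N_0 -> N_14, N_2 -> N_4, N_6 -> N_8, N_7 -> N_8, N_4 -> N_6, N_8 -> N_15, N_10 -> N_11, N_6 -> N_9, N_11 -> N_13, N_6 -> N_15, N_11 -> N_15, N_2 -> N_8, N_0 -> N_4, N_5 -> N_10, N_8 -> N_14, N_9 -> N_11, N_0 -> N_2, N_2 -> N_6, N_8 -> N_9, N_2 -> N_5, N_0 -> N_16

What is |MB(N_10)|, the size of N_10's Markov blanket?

7

By definition, MB(N_10) is built from N_10's parents, N_10's children, and the co-parents of N_10.
Ch(N_10) = {N_11}.
N_10 has parents N_0, N_3, N_5, N_8.
Parents of each child, excluding N_10:
  N_11's other parents are N_6, N_8, N_9.
MB(N_10) = {N_0, N_3, N_5, N_6, N_8, N_9, N_11}, which has 7 nodes.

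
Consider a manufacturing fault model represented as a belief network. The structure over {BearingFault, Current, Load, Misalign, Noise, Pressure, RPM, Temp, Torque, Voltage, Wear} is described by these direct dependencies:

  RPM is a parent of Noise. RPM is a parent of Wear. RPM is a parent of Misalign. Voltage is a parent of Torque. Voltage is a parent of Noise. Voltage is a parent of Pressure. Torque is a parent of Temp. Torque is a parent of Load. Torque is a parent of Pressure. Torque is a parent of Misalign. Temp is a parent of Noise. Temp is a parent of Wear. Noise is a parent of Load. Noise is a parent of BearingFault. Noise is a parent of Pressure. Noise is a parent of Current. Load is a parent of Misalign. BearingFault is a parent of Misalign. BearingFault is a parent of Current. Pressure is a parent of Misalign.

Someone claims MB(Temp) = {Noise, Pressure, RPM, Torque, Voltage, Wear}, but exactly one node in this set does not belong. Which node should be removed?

Pressure

A node's Markov blanket = Pa ∪ Ch ∪ (parents of Ch other than the node itself).
Temp has parent Torque.
Temp has children Noise, Wear.
Parents of each child, excluding Temp:
  Noise also has parents RPM, Voltage.
  Wear also has parent RPM.
MB(Temp) = {Noise, RPM, Torque, Voltage, Wear}.
Pressure is neither a parent, child, nor co-parent of Temp, so it does not belong.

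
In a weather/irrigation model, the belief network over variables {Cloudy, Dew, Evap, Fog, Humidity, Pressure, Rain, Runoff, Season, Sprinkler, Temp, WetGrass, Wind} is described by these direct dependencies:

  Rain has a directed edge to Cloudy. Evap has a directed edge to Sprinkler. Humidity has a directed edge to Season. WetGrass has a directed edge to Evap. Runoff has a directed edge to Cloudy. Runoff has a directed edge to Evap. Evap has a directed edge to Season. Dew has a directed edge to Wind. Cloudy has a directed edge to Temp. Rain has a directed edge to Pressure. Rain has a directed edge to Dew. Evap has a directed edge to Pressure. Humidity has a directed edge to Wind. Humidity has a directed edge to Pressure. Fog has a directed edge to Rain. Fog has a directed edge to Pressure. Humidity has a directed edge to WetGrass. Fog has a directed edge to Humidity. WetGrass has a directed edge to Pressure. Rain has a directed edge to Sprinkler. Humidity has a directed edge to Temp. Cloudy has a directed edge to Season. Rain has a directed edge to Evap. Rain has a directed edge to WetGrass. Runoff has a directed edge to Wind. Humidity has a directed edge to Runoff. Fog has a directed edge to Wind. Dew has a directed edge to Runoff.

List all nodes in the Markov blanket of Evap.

The Markov blanket of a node is its parents, its children, and the other parents of its children.
Children of Evap: Pressure, Season, Sprinkler.
Pa(Evap) = {Rain, Runoff, WetGrass}.
Parents of each child, excluding Evap:
  Sprinkler's other parent is Rain.
  parents(Pressure) \ {Evap} = {Fog, Humidity, Rain, WetGrass}.
  Season's other parents are Cloudy, Humidity.
So the Markov blanket of Evap is {Cloudy, Fog, Humidity, Pressure, Rain, Runoff, Season, Sprinkler, WetGrass}.

{Cloudy, Fog, Humidity, Pressure, Rain, Runoff, Season, Sprinkler, WetGrass}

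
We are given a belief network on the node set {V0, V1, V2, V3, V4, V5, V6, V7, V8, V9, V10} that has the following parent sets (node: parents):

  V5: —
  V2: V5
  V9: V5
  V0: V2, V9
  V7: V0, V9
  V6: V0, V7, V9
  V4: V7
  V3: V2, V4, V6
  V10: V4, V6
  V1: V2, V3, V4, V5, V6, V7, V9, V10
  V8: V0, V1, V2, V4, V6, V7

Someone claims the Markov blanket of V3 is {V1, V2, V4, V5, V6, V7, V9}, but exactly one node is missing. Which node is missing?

A node's Markov blanket = Pa ∪ Ch ∪ (parents of Ch other than the node itself).
Pa(V3) = {V2, V4, V6}.
Children of V3: V1.
Parents of each child, excluding V3:
  V1: V2, V4, V5, V6, V7, V9, V10
MB(V3) = {V1, V2, V4, V5, V6, V7, V9, V10}.
Comparing with the claimed set, V10 is missing.

V10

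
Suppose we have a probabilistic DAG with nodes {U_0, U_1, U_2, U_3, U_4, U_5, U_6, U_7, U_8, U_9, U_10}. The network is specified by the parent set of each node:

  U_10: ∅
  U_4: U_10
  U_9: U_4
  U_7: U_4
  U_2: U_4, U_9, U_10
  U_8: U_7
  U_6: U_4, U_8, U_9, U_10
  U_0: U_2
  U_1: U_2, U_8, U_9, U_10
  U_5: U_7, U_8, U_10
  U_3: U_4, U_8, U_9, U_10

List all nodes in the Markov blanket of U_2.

{U_0, U_1, U_4, U_8, U_9, U_10}

Recall MB(v) = parents ∪ children ∪ spouses, where spouses are the other parents of v's children.
Ch(U_2) = {U_0, U_1}.
U_2 has parents U_4, U_9, U_10.
Parents of each child, excluding U_2:
  U_0: no additional parents.
  U_1's other parents are U_8, U_9, U_10.
MB(U_2) = {U_0, U_1, U_4, U_8, U_9, U_10}.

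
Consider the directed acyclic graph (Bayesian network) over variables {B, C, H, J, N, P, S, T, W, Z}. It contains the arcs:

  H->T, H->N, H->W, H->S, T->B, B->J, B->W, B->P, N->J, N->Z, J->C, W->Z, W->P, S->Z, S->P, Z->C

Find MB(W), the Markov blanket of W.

The Markov blanket of a node is its parents, its children, and the other parents of its children.
W has parents B, H.
Children of W: P, Z.
Other parents of W's children:
  Z also has parents N, S.
  parents(P) \ {W} = {B, S}.
So the Markov blanket of W is {B, H, N, P, S, Z}.

{B, H, N, P, S, Z}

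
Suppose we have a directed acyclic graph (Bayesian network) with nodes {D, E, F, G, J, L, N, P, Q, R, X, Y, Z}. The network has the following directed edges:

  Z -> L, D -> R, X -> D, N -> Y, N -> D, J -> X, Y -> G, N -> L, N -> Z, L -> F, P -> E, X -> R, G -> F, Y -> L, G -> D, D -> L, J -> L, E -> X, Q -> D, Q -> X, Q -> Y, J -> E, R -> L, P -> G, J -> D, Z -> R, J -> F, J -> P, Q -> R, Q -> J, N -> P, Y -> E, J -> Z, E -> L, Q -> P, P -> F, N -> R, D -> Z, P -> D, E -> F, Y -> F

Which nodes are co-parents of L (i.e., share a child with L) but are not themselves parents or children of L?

{G, P}

Children of L: F.
  F's other parents are E, G, J, P, Y.
Excluding nodes already adjacent to L (D, E, F, J, N, R, Y, Z), the co-parent-only contribution is {G, P}.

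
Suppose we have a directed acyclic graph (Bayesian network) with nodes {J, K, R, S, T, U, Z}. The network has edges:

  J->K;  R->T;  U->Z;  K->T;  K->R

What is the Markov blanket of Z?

By definition, MB(Z) is built from Z's parents, Z's children, and the co-parents of Z.
Ch(Z) = {}.
Z's parents: U.
With no children, Z has no spouses; the co-parent set is empty.
MB(Z) = {U}.

{U}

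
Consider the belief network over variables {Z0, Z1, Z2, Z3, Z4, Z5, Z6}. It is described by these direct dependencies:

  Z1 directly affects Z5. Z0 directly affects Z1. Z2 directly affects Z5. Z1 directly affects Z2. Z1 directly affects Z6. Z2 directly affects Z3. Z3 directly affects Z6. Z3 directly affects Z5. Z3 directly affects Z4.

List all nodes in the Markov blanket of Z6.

Z6's parents: Z1, Z3.
Ch(Z6) = {}.
With no children, Z6 has no spouses; the co-parent set is empty.
Union: {Z1, Z3} ∪ {} ∪ {} = {Z1, Z3}.

{Z1, Z3}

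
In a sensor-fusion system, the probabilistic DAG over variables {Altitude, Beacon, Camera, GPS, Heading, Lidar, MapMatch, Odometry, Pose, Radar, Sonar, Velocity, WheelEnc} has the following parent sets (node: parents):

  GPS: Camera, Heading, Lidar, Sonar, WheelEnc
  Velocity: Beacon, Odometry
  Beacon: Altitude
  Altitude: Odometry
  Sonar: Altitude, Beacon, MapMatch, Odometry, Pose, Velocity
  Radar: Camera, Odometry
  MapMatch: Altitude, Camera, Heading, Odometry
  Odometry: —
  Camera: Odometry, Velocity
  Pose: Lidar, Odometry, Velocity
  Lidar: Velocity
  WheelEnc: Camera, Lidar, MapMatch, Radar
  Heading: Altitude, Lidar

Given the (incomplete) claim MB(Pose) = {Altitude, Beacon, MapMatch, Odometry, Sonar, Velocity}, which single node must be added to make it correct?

Pose has child Sonar.
Pa(Pose) = {Lidar, Odometry, Velocity}.
For each child, the remaining parents (spouses of Pose):
  Sonar's other parents are Altitude, Beacon, MapMatch, Odometry, Velocity.
MB(Pose) = {Altitude, Beacon, Lidar, MapMatch, Odometry, Sonar, Velocity}.
Comparing with the claimed set, Lidar is missing.

Lidar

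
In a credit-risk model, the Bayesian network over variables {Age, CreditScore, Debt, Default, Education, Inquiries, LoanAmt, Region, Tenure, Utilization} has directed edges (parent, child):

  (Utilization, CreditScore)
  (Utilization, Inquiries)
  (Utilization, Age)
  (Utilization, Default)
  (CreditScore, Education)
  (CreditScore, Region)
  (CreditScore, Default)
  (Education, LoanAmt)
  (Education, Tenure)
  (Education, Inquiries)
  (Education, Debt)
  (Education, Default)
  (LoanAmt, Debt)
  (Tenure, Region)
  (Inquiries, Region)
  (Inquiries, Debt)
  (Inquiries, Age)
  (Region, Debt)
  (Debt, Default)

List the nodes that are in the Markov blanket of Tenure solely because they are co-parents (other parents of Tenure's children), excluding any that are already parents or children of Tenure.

{CreditScore, Inquiries}

Children of Tenure: Region.
  Region: CreditScore, Inquiries
Excluding nodes already adjacent to Tenure (Education, Region), the co-parent-only contribution is {CreditScore, Inquiries}.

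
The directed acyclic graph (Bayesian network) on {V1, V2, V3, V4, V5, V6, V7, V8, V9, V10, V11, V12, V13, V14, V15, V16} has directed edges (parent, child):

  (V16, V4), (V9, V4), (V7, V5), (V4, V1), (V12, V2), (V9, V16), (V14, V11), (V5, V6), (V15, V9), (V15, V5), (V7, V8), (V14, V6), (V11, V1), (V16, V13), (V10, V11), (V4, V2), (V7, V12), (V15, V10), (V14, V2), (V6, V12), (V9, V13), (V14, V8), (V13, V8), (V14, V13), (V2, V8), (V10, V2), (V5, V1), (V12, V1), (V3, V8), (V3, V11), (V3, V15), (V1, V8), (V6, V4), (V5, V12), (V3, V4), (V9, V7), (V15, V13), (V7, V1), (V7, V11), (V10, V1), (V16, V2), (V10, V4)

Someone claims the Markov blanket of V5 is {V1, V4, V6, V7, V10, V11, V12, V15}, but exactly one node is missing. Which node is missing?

A node's Markov blanket = Pa ∪ Ch ∪ (parents of Ch other than the node itself).
Children of V5: V1, V6, V12.
V5 has parents V7, V15.
Co-parents of V5 (other parents of its children):
  V6's other parent is V14.
  parents(V12) \ {V5} = {V6, V7}.
  V1 also has parents V4, V7, V10, V11, V12.
MB(V5) = {V1, V4, V6, V7, V10, V11, V12, V14, V15}.
Comparing with the claimed set, V14 is missing.

V14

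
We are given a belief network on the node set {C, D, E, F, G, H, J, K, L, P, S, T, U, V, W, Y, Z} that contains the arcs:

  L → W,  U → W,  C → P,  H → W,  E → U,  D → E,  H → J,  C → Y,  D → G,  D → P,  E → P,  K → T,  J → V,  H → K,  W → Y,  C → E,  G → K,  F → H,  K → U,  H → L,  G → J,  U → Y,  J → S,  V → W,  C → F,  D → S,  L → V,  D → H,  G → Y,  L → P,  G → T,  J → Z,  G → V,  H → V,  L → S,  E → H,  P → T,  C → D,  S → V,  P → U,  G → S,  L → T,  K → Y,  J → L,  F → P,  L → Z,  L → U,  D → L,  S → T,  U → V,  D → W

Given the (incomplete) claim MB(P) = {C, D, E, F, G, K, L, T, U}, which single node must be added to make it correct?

The Markov blanket of a node is its parents, its children, and the other parents of its children.
P's parents: C, D, E, F, L.
Ch(P) = {T, U}.
For each child, the remaining parents (spouses of P):
  parents(T) \ {P} = {G, K, L, S}.
  U also has parents E, K, L.
MB(P) = {C, D, E, F, G, K, L, S, T, U}.
Comparing with the claimed set, S is missing.

S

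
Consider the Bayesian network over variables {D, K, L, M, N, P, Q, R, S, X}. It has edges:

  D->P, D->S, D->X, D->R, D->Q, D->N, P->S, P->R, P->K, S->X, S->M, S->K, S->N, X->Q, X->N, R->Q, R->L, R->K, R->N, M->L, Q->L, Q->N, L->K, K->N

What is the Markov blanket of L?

L has child K.
Pa(L) = {M, Q, R}.
Co-parents of L (other parents of its children):
  K: P, R, S
Taking the union gives {K, M, P, Q, R, S}.

{K, M, P, Q, R, S}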